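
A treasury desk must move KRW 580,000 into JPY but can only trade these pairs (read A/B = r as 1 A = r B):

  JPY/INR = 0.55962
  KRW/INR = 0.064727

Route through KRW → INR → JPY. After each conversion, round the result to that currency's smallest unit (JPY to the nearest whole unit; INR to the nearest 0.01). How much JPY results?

JPY 67,084

KRW 580,000 × 0.064727 = INR 37,541.66
INR 37,541.66 ÷ 0.55962 = JPY 67,084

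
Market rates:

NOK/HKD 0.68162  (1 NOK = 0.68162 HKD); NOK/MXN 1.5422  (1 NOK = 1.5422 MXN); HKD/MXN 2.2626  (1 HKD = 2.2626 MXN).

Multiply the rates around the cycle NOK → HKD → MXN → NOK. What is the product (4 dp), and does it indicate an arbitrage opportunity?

1.0000 (no arbitrage)

Around NOK → HKD → MXN → NOK: 1 × 0.68162 × 2.2626 ÷ 1.5422 = 1.000022
Product ≈ 1 (deviation 0.002%, within rounding noise).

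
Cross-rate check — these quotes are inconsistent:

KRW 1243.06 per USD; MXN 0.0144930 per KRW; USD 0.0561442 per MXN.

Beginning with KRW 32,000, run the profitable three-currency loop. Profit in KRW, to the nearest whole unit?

Profit: KRW 367

Profitable loop is KRW → MXN → USD → KRW:
KRW 32,000 × 0.0144930 = MXN 463.78
MXN 463.78 × 0.0561442 = USD 26.04
USD 26.04 × 1243.06 = KRW 32,367
Profit = KRW 32,367 − KRW 32,000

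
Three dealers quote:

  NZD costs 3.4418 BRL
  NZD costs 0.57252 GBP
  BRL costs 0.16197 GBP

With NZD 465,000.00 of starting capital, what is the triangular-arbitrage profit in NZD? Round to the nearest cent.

Profitable loop is NZD → GBP → BRL → NZD:
NZD 465,000.00 × 0.57252 = GBP 266,221.80
GBP 266,221.80 ÷ 0.16197 = BRL 1,643,648.82
BRL 1,643,648.82 ÷ 3.4418 = NZD 477,555.01
Profit = NZD 477,555.01 − NZD 465,000.00

Profit: NZD 12,555.01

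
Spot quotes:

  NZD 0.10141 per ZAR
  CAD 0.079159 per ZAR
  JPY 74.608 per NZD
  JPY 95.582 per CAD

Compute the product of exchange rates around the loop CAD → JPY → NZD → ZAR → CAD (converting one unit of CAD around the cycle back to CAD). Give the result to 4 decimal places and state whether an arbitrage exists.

Around CAD → JPY → NZD → ZAR → CAD: 1 × 95.582 ÷ 74.608 ÷ 0.10141 × 0.079159 = 1.000024
Product ≈ 1 (deviation 0.002%, within rounding noise).

1.0000 (no arbitrage)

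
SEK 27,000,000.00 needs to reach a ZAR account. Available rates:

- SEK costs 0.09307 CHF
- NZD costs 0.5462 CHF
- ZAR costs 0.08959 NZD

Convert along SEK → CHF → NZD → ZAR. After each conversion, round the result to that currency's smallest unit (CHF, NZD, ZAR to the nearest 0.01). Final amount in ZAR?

ZAR 51,352,577.41

SEK 27,000,000.00 × 0.09307 = CHF 2,512,890.00
CHF 2,512,890.00 ÷ 0.5462 = NZD 4,600,677.41
NZD 4,600,677.41 ÷ 0.08959 = ZAR 51,352,577.41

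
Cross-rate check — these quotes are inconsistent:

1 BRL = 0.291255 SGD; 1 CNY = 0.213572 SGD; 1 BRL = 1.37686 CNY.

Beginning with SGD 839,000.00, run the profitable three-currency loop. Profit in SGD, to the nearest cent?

Profit: SGD 8,076.57

Profitable loop is SGD → BRL → CNY → SGD:
SGD 839,000.00 ÷ 0.291255 = BRL 2,880,637.24
BRL 2,880,637.24 × 1.37686 = CNY 3,966,234.19
CNY 3,966,234.19 × 0.213572 = SGD 847,076.57
Profit = SGD 847,076.57 − SGD 839,000.00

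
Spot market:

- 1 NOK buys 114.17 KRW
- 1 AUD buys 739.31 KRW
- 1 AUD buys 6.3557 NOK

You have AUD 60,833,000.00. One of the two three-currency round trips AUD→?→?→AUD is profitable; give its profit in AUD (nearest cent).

Profit: AUD 1,146,836.22

Profitable loop is AUD → KRW → NOK → AUD:
AUD 60,833,000.00 × 739.31 = KRW 44,974,445,230
KRW 44,974,445,230 ÷ 114.17 = NOK 393,925,245.07
NOK 393,925,245.07 ÷ 6.3557 = AUD 61,979,836.22
Profit = AUD 61,979,836.22 − AUD 60,833,000.00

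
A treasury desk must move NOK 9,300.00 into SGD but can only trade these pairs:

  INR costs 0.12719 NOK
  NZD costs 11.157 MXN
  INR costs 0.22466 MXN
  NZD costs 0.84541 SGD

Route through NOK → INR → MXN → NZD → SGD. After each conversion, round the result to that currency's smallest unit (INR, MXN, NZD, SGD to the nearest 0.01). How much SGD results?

SGD 1,244.73

NOK 9,300.00 ÷ 0.12719 = INR 73,118.96
INR 73,118.96 × 0.22466 = MXN 16,426.91
MXN 16,426.91 ÷ 11.157 = NZD 1,472.34
NZD 1,472.34 × 0.84541 = SGD 1,244.73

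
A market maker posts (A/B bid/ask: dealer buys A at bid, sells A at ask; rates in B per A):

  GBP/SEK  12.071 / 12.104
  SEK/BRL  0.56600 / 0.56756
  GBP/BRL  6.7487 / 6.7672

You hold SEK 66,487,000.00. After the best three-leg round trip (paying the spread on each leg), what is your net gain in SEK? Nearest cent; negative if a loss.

Best loop SEK → BRL → GBP → SEK:
SEK 66,487,000.00 × 0.56600 (sell SEK at bid) = BRL 37,631,642.00
BRL 37,631,642.00 ÷ 6.7672 (buy GBP at ask) = GBP 5,560,888.11
GBP 5,560,888.11 × 12.071 (sell GBP at bid) = SEK 67,125,480.34

Net profit: SEK 638,480.34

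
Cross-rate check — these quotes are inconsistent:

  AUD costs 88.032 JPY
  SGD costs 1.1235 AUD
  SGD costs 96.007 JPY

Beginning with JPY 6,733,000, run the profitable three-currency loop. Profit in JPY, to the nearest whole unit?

Profit: JPY 203,164

Profitable loop is JPY → SGD → AUD → JPY:
JPY 6,733,000 ÷ 96.007 = SGD 70,130.30
SGD 70,130.30 × 1.1235 = AUD 78,791.40
AUD 78,791.40 × 88.032 = JPY 6,936,164
Profit = JPY 6,936,164 − JPY 6,733,000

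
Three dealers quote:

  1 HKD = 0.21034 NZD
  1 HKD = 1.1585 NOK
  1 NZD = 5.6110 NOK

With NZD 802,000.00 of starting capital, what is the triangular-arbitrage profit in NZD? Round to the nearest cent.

Profitable loop is NZD → NOK → HKD → NZD:
NZD 802,000.00 × 5.6110 = NOK 4,500,022.00
NOK 4,500,022.00 ÷ 1.1585 = HKD 3,884,352.18
HKD 3,884,352.18 × 0.21034 = NZD 817,034.64
Profit = NZD 817,034.64 − NZD 802,000.00

Profit: NZD 15,034.64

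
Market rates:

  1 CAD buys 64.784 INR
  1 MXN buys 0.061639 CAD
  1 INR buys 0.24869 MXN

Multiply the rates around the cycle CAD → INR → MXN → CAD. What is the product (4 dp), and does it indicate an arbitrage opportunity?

Around CAD → INR → MXN → CAD: 1 × 64.784 × 0.24869 × 0.061639 = 0.993074
Product < 1; profitable direction is CAD → MXN → INR → CAD.

0.9931 (arbitrage exists)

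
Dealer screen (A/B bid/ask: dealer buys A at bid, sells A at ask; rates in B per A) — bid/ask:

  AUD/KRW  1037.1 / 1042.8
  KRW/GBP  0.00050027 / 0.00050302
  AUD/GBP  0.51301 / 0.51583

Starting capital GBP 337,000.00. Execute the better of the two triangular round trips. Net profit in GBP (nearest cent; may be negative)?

Net profit: GBP 1,959.96

Best loop GBP → AUD → KRW → GBP:
GBP 337,000.00 ÷ 0.51583 (buy AUD at ask) = AUD 653,316.01
AUD 653,316.01 × 1037.1 (sell AUD at bid) = KRW 677,554,039
KRW 677,554,039 × 0.00050027 (sell KRW at bid) = GBP 338,959.96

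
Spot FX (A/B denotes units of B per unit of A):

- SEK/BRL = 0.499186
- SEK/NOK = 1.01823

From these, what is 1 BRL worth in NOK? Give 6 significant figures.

1 BRL ÷ 0.499186 = 2.00326 SEK
2.00326 SEK × 1.01823 = 2.03978 NOK

BRL/NOK = 2.03978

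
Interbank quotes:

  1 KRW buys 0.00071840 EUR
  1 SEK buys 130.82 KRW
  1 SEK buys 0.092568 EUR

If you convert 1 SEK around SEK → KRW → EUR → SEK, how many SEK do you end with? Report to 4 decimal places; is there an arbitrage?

Around SEK → KRW → EUR → SEK: 1 × 130.82 × 0.00071840 ÷ 0.092568 = 1.015265
Product > 1; profitable direction is SEK → KRW → EUR → SEK.

1.0153 (arbitrage exists)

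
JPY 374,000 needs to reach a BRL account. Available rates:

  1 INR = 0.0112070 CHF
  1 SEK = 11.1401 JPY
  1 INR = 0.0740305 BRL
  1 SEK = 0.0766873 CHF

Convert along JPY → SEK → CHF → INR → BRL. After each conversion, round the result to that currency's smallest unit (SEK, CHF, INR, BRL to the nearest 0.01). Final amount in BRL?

BRL 17,007.00

JPY 374,000 ÷ 11.1401 = SEK 33,572.41
SEK 33,572.41 × 0.0766873 = CHF 2,574.58
CHF 2,574.58 ÷ 0.0112070 = INR 229,729.63
INR 229,729.63 × 0.0740305 = BRL 17,007.00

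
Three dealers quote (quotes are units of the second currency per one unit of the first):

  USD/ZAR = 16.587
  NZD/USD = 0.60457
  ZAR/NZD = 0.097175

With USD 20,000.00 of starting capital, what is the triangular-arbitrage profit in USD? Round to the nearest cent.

Profit: USD 523.95

Profitable loop is USD → NZD → ZAR → USD:
USD 20,000.00 ÷ 0.60457 = NZD 33,081.36
NZD 33,081.36 ÷ 0.097175 = ZAR 340,430.81
ZAR 340,430.81 ÷ 16.587 = USD 20,523.95
Profit = USD 20,523.95 − USD 20,000.00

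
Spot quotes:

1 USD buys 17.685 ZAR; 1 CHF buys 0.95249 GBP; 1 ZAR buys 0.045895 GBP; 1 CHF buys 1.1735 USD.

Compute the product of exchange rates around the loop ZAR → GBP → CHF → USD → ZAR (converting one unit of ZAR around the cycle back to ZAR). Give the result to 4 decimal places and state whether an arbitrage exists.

1.0000 (no arbitrage)

Around ZAR → GBP → CHF → USD → ZAR: 1 × 0.045895 ÷ 0.95249 × 1.1735 × 17.685 = 0.999984
Product ≈ 1 (deviation 0.002%, within rounding noise).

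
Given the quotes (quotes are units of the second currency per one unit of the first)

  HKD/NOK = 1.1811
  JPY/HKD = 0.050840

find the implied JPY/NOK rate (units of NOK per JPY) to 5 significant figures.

JPY/NOK = 0.060047

1 JPY × 0.050840 = 0.05084 HKD
0.05084 HKD × 1.1811 = 0.0600471 NOK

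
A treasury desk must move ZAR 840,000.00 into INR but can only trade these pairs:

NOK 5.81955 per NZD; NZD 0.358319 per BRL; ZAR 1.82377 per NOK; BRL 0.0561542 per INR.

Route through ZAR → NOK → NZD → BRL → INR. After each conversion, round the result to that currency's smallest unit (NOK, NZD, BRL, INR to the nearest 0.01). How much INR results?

ZAR 840,000.00 ÷ 1.82377 = NOK 460,584.39
NOK 460,584.39 ÷ 5.81955 = NZD 79,144.33
NZD 79,144.33 ÷ 0.358319 = BRL 220,876.73
BRL 220,876.73 ÷ 0.0561542 = INR 3,933,396.43

INR 3,933,396.43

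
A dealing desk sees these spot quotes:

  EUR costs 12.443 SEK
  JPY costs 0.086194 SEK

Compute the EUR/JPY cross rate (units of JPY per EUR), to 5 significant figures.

EUR/JPY = 144.36

1 EUR × 12.443 = 12.443 SEK
12.443 SEK ÷ 0.086194 = 144.36 JPY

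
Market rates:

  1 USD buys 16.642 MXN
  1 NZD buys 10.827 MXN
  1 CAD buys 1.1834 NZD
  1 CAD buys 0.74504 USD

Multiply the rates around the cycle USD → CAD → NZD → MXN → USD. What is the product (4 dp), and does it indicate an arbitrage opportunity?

Around USD → CAD → NZD → MXN → USD: 1 ÷ 0.74504 × 1.1834 × 10.827 ÷ 16.642 = 1.033367
Product > 1; profitable direction is USD → CAD → NZD → MXN → USD.

1.0334 (arbitrage exists)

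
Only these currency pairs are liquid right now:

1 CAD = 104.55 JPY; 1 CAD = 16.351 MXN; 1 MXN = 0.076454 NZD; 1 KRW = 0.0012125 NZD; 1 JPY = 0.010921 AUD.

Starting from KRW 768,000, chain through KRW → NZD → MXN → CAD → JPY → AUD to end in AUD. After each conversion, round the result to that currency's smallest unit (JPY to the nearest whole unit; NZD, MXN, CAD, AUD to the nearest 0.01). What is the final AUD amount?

AUD 850.52

KRW 768,000 × 0.0012125 = NZD 931.20
NZD 931.20 ÷ 0.076454 = MXN 12,179.87
MXN 12,179.87 ÷ 16.351 = CAD 744.90
CAD 744.90 × 104.55 = JPY 77,879
JPY 77,879 × 0.010921 = AUD 850.52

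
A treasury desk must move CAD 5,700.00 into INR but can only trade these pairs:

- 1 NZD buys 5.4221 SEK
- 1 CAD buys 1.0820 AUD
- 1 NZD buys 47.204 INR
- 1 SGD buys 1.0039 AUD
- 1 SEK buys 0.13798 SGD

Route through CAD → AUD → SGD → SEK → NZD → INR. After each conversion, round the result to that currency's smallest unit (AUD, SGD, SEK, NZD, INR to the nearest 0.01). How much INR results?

CAD 5,700.00 × 1.0820 = AUD 6,167.40
AUD 6,167.40 ÷ 1.0039 = SGD 6,143.44
SGD 6,143.44 ÷ 0.13798 = SEK 44,524.13
SEK 44,524.13 ÷ 5.4221 = NZD 8,211.60
NZD 8,211.60 × 47.204 = INR 387,620.37

INR 387,620.37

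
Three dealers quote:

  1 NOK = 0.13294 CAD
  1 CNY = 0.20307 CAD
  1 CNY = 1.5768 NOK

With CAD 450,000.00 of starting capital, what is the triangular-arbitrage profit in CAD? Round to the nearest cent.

Profitable loop is CAD → CNY → NOK → CAD:
CAD 450,000.00 ÷ 0.20307 = CNY 2,215,984.64
CNY 2,215,984.64 × 1.5768 = NOK 3,494,164.57
NOK 3,494,164.57 × 0.13294 = CAD 464,514.24
Profit = CAD 464,514.24 − CAD 450,000.00

Profit: CAD 14,514.24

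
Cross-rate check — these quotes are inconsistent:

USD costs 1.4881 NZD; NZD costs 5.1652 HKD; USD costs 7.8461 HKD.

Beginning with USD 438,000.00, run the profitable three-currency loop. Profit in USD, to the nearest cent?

Profitable loop is USD → HKD → NZD → USD:
USD 438,000.00 × 7.8461 = HKD 3,436,591.80
HKD 3,436,591.80 ÷ 5.1652 = NZD 665,335.67
NZD 665,335.67 ÷ 1.4881 = USD 447,104.14
Profit = USD 447,104.14 − USD 438,000.00

Profit: USD 9,104.14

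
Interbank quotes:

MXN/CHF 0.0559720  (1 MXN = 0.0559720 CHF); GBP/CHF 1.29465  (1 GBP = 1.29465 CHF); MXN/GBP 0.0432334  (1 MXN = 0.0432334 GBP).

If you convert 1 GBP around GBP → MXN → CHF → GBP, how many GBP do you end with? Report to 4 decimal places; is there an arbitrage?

Around GBP → MXN → CHF → GBP: 1 ÷ 0.0432334 × 0.0559720 ÷ 1.29465 = 0.999998
Product ≈ 1 (deviation 0.000%, within rounding noise).

1.0000 (no arbitrage)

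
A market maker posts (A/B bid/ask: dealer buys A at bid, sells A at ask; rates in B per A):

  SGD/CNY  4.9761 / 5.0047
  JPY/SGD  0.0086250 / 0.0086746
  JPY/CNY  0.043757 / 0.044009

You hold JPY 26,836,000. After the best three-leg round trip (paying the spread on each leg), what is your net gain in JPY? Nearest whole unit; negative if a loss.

Best loop JPY → CNY → SGD → JPY:
JPY 26,836,000 × 0.043757 (sell JPY at bid) = CNY 1,174,262.85
CNY 1,174,262.85 ÷ 5.0047 (buy SGD at ask) = SGD 234,632.02
SGD 234,632.02 ÷ 0.0086746 (buy JPY at ask) = JPY 27,048,165

Net profit: JPY 212,165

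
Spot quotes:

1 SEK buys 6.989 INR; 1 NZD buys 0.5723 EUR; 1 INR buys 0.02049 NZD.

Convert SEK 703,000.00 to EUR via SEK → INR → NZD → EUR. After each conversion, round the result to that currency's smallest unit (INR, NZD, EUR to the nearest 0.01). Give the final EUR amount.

SEK 703,000.00 × 6.989 = INR 4,913,267.00
INR 4,913,267.00 × 0.02049 = NZD 100,672.84
NZD 100,672.84 × 0.5723 = EUR 57,615.07

EUR 57,615.07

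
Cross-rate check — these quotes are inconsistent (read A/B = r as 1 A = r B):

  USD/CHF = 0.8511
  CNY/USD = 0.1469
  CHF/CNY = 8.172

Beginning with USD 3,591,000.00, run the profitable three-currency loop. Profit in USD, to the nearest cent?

Profitable loop is USD → CHF → CNY → USD:
USD 3,591,000.00 × 0.8511 = CHF 3,056,300.10
CHF 3,056,300.10 × 8.172 = CNY 24,976,084.42
CNY 24,976,084.42 × 0.1469 = USD 3,668,986.80
Profit = USD 3,668,986.80 − USD 3,591,000.00

Profit: USD 77,986.80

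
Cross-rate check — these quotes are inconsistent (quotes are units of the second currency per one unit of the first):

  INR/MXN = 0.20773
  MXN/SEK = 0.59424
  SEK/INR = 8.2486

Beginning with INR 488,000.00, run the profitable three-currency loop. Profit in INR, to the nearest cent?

Profitable loop is INR → MXN → SEK → INR:
INR 488,000.00 × 0.20773 = MXN 101,372.24
MXN 101,372.24 × 0.59424 = SEK 60,239.44
SEK 60,239.44 × 8.2486 = INR 496,891.04
Profit = INR 496,891.04 − INR 488,000.00

Profit: INR 8,891.04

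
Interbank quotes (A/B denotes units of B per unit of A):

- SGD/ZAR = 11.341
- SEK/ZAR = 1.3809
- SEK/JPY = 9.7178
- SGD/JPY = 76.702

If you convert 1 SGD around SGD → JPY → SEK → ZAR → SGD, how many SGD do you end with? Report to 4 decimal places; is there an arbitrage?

0.9611 (arbitrage exists)

Around SGD → JPY → SEK → ZAR → SGD: 1 × 76.702 ÷ 9.7178 × 1.3809 ÷ 11.341 = 0.961058
Product < 1; profitable direction is SGD → ZAR → SEK → JPY → SGD.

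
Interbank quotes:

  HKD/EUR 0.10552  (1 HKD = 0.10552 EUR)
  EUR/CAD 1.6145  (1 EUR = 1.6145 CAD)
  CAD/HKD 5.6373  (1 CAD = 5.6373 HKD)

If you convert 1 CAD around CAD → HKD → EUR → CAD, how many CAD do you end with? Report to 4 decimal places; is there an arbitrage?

0.9604 (arbitrage exists)

Around CAD → HKD → EUR → CAD: 1 × 5.6373 × 0.10552 × 1.6145 = 0.960382
Product < 1; profitable direction is CAD → EUR → HKD → CAD.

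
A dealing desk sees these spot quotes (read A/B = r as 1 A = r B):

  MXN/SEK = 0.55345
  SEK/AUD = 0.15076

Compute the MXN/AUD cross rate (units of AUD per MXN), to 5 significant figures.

1 MXN × 0.55345 = 0.55345 SEK
0.55345 SEK × 0.15076 = 0.0834381 AUD

MXN/AUD = 0.083438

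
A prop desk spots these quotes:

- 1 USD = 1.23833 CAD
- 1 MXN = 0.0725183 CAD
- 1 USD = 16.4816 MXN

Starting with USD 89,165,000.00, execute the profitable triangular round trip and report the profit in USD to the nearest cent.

Profit: USD 3,216,247.75

Profitable loop is USD → CAD → MXN → USD:
USD 89,165,000.00 × 1.23833 = CAD 110,415,694.45
CAD 110,415,694.45 ÷ 0.0725183 = MXN 1,522,590,772.95
MXN 1,522,590,772.95 ÷ 16.4816 = USD 92,381,247.75
Profit = USD 92,381,247.75 − USD 89,165,000.00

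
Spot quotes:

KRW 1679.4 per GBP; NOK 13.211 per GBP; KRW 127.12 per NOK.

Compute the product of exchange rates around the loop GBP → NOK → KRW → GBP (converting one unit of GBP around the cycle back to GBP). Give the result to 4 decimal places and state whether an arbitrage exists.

1.0000 (no arbitrage)

Around GBP → NOK → KRW → GBP: 1 × 13.211 × 127.12 ÷ 1679.4 = 0.999989
Product ≈ 1 (deviation 0.001%, within rounding noise).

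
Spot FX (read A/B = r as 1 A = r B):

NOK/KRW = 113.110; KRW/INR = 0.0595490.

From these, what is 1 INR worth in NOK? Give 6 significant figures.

INR/NOK = 0.148465

1 INR ÷ 0.0595490 = 16.7929 KRW
16.7929 KRW ÷ 113.110 = 0.148465 NOK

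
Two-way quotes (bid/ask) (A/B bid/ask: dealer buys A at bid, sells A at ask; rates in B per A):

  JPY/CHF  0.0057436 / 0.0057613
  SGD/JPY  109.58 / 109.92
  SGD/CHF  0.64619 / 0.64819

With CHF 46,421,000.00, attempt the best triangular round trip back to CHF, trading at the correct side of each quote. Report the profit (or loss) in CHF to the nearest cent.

Best loop CHF → JPY → SGD → CHF:
CHF 46,421,000.00 ÷ 0.0057613 (buy JPY at ask) = JPY 8,057,382,882
JPY 8,057,382,882 ÷ 109.92 (buy SGD at ask) = SGD 73,302,246.02
SGD 73,302,246.02 × 0.64619 (sell SGD at bid) = CHF 47,367,178.35

Net profit: CHF 946,178.35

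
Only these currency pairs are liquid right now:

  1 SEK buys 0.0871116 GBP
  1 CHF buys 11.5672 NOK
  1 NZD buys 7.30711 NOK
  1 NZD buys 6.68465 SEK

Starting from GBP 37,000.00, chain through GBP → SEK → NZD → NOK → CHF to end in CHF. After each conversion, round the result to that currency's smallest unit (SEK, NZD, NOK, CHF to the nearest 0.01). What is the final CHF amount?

GBP 37,000.00 ÷ 0.0871116 = SEK 424,742.51
SEK 424,742.51 ÷ 6.68465 = NZD 63,539.98
NZD 63,539.98 × 7.30711 = NOK 464,293.62
NOK 464,293.62 ÷ 11.5672 = CHF 40,138.81

CHF 40,138.81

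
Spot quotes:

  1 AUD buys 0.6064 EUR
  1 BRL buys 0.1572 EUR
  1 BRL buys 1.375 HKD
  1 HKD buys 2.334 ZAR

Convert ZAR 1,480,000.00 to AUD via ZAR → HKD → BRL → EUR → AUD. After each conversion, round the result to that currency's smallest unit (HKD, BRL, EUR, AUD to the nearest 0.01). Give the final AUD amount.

ZAR 1,480,000.00 ÷ 2.334 = HKD 634,104.54
HKD 634,104.54 ÷ 1.375 = BRL 461,166.94
BRL 461,166.94 × 0.1572 = EUR 72,495.44
EUR 72,495.44 ÷ 0.6064 = AUD 119,550.53

AUD 119,550.53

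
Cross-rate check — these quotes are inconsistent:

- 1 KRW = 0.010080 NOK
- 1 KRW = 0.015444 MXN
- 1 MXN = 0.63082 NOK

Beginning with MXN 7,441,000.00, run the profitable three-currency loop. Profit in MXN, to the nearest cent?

Profit: MXN 257,862.97

Profitable loop is MXN → KRW → NOK → MXN:
MXN 7,441,000.00 ÷ 0.015444 = KRW 481,805,232
KRW 481,805,232 × 0.010080 = NOK 4,856,596.74
NOK 4,856,596.74 ÷ 0.63082 = MXN 7,698,862.97
Profit = MXN 7,698,862.97 − MXN 7,441,000.00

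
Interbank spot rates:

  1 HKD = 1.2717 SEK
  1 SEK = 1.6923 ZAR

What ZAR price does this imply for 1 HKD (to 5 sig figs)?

HKD/ZAR = 2.1521

1 HKD × 1.2717 = 1.2717 SEK
1.2717 SEK × 1.6923 = 2.1521 ZAR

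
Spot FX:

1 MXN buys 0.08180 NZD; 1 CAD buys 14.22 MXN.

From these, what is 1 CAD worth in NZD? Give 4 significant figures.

1 CAD × 14.22 = 14.22 MXN
14.22 MXN × 0.08180 = 1.1632 NZD

CAD/NZD = 1.163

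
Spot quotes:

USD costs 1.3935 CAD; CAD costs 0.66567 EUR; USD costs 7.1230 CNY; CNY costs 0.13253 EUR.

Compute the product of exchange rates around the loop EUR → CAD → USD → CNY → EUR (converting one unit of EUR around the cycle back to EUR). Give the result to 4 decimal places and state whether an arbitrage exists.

1.0177 (arbitrage exists)

Around EUR → CAD → USD → CNY → EUR: 1 ÷ 0.66567 ÷ 1.3935 × 7.1230 × 0.13253 = 1.017680
Product > 1; profitable direction is EUR → CAD → USD → CNY → EUR.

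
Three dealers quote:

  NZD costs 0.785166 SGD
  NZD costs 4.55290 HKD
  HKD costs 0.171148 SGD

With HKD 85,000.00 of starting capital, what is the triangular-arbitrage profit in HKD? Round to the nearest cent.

Profit: HKD 648.64

Profitable loop is HKD → NZD → SGD → HKD:
HKD 85,000.00 ÷ 4.55290 = NZD 18,669.42
NZD 18,669.42 × 0.785166 = SGD 14,658.59
SGD 14,658.59 ÷ 0.171148 = HKD 85,648.64
Profit = HKD 85,648.64 − HKD 85,000.00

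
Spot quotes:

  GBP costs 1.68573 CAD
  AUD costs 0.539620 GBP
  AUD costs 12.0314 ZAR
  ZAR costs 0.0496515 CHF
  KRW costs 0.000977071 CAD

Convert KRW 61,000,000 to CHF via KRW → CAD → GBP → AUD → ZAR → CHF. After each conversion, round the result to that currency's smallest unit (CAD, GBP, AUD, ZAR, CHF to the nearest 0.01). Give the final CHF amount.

KRW 61,000,000 × 0.000977071 = CAD 59,601.33
CAD 59,601.33 ÷ 1.68573 = GBP 35,356.39
GBP 35,356.39 ÷ 0.539620 = AUD 65,520.90
AUD 65,520.90 × 12.0314 = ZAR 788,308.16
ZAR 788,308.16 × 0.0496515 = CHF 39,140.68

CHF 39,140.68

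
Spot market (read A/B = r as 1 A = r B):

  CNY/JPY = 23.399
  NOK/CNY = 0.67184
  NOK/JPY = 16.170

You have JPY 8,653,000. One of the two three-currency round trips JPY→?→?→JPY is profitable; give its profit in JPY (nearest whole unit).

Profit: JPY 247,483

Profitable loop is JPY → CNY → NOK → JPY:
JPY 8,653,000 ÷ 23.399 = CNY 369,802.13
CNY 369,802.13 ÷ 0.67184 = NOK 550,431.84
NOK 550,431.84 × 16.170 = JPY 8,900,483
Profit = JPY 8,900,483 − JPY 8,653,000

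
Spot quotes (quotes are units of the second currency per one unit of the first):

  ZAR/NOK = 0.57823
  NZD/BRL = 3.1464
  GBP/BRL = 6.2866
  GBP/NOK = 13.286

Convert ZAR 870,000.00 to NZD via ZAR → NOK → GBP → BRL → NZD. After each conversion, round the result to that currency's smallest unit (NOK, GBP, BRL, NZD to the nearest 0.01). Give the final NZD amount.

ZAR 870,000.00 × 0.57823 = NOK 503,060.10
NOK 503,060.10 ÷ 13.286 = GBP 37,863.92
GBP 37,863.92 × 6.2866 = BRL 238,035.32
BRL 238,035.32 ÷ 3.1464 = NZD 75,653.23

NZD 75,653.23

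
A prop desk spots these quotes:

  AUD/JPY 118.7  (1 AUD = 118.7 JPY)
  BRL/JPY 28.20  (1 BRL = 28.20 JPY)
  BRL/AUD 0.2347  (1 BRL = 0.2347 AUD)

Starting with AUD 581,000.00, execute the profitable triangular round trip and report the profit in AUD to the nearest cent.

Profit: AUD 7,113.88

Profitable loop is AUD → BRL → JPY → AUD:
AUD 581,000.00 ÷ 0.2347 = BRL 2,475,500.64
BRL 2,475,500.64 × 28.20 = JPY 69,809,118
JPY 69,809,118 ÷ 118.7 = AUD 588,113.88
Profit = AUD 588,113.88 − AUD 581,000.00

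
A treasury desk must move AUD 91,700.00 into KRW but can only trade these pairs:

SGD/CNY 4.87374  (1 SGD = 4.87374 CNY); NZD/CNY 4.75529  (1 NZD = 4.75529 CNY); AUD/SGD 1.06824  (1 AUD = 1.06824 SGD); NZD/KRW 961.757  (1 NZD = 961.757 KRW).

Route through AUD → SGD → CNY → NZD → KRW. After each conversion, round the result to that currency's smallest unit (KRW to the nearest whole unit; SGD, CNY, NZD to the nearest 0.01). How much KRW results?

KRW 96,558,143

AUD 91,700.00 × 1.06824 = SGD 97,957.61
SGD 97,957.61 × 4.87374 = CNY 477,419.92
CNY 477,419.92 ÷ 4.75529 = NZD 100,397.65
NZD 100,397.65 × 961.757 = KRW 96,558,143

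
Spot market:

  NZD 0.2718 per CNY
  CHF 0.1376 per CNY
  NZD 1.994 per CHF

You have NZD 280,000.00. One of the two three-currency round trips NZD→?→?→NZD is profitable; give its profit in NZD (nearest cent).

Profitable loop is NZD → CNY → CHF → NZD:
NZD 280,000.00 ÷ 0.2718 = CNY 1,030,169.24
CNY 1,030,169.24 × 0.1376 = CHF 141,751.29
CHF 141,751.29 × 1.994 = NZD 282,652.07
Profit = NZD 282,652.07 − NZD 280,000.00

Profit: NZD 2,652.07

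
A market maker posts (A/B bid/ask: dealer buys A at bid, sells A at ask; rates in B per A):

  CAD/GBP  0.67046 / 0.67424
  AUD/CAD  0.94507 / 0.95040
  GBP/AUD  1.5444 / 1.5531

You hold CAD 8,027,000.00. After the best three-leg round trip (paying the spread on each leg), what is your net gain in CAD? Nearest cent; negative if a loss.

Best loop CAD → AUD → GBP → CAD:
CAD 8,027,000.00 ÷ 0.95040 (buy AUD at ask) = AUD 8,445,917.51
AUD 8,445,917.51 ÷ 1.5531 (buy GBP at ask) = GBP 5,438,102.83
GBP 5,438,102.83 ÷ 0.67424 (buy CAD at ask) = CAD 8,065,529.83

Net profit: CAD 38,529.83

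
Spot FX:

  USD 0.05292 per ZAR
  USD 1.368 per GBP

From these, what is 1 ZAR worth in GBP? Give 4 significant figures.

ZAR/GBP = 0.03868

1 ZAR × 0.05292 = 0.05292 USD
0.05292 USD ÷ 1.368 = 0.0386842 GBP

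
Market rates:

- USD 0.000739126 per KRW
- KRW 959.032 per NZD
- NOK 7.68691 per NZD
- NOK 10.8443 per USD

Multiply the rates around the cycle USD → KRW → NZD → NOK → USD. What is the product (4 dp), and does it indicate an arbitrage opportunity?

Around USD → KRW → NZD → NOK → USD: 1 ÷ 0.000739126 ÷ 959.032 × 7.68691 ÷ 10.8443 = 0.999997
Product ≈ 1 (deviation 0.000%, within rounding noise).

1.0000 (no arbitrage)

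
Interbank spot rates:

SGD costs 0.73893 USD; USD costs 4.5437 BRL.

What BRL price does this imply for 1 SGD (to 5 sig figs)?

SGD/BRL = 3.3575

1 SGD × 0.73893 = 0.73893 USD
0.73893 USD × 4.5437 = 3.35748 BRL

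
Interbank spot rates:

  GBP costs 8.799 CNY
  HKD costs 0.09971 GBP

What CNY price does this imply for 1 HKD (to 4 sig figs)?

HKD/CNY = 0.8773

1 HKD × 0.09971 = 0.09971 GBP
0.09971 GBP × 8.799 = 0.877348 CNY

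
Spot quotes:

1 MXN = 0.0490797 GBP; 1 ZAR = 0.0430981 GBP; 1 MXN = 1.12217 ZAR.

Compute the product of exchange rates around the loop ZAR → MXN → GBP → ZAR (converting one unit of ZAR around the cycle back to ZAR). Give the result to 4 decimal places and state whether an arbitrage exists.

Around ZAR → MXN → GBP → ZAR: 1 ÷ 1.12217 × 0.0490797 ÷ 0.0430981 = 1.014811
Product > 1; profitable direction is ZAR → MXN → GBP → ZAR.

1.0148 (arbitrage exists)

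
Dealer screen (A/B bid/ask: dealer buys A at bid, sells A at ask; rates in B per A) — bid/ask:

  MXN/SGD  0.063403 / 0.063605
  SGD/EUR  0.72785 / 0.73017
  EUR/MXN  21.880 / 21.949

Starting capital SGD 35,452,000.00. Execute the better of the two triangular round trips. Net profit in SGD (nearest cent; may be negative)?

Best loop SGD → EUR → MXN → SGD:
SGD 35,452,000.00 × 0.72785 (sell SGD at bid) = EUR 25,803,738.20
EUR 25,803,738.20 × 21.880 (sell EUR at bid) = MXN 564,585,791.82
MXN 564,585,791.82 × 0.063403 (sell MXN at bid) = SGD 35,796,432.96

Net profit: SGD 344,432.96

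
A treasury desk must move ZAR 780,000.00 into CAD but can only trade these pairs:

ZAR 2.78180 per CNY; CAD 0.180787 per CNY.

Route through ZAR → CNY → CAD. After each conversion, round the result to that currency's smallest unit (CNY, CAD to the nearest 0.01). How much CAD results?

CAD 50,691.59

ZAR 780,000.00 ÷ 2.78180 = CNY 280,393.99
CNY 280,393.99 × 0.180787 = CAD 50,691.59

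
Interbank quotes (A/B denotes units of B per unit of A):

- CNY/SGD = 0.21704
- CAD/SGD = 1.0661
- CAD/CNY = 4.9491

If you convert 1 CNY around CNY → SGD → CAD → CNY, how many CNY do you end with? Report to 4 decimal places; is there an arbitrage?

Around CNY → SGD → CAD → CNY: 1 × 0.21704 ÷ 1.0661 × 4.9491 = 1.007553
Product > 1; profitable direction is CNY → SGD → CAD → CNY.

1.0076 (arbitrage exists)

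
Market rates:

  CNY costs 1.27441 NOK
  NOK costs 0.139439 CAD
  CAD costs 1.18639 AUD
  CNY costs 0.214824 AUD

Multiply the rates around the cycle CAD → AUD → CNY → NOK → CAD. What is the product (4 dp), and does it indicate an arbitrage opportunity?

Around CAD → AUD → CNY → NOK → CAD: 1 × 1.18639 ÷ 0.214824 × 1.27441 × 0.139439 = 0.981382
Product < 1; profitable direction is CAD → NOK → CNY → AUD → CAD.

0.9814 (arbitrage exists)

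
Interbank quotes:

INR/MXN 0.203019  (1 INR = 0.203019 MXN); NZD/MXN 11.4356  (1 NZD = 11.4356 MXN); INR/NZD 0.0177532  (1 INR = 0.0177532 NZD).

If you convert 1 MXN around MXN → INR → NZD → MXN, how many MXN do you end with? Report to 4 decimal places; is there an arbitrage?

1.0000 (no arbitrage)

Around MXN → INR → NZD → MXN: 1 ÷ 0.203019 × 0.0177532 × 11.4356 = 0.999998
Product ≈ 1 (deviation 0.000%, within rounding noise).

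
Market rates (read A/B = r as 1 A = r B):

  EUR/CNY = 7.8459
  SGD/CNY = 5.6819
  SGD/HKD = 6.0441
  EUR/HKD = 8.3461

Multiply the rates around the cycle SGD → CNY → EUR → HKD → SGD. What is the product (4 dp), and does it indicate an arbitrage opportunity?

1.0000 (no arbitrage)

Around SGD → CNY → EUR → HKD → SGD: 1 × 5.6819 ÷ 7.8459 × 8.3461 ÷ 6.0441 = 1.000006
Product ≈ 1 (deviation 0.001%, within rounding noise).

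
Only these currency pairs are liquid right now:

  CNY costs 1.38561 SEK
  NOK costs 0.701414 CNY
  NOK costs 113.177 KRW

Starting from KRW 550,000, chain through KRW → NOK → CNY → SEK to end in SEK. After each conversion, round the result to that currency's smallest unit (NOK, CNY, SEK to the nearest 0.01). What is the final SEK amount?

KRW 550,000 ÷ 113.177 = NOK 4,859.64
NOK 4,859.64 × 0.701414 = CNY 3,408.62
CNY 3,408.62 × 1.38561 = SEK 4,723.02

SEK 4,723.02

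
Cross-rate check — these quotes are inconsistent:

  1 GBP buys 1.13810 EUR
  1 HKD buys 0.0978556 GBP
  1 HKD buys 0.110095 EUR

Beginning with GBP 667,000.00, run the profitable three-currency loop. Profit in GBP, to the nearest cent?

Profitable loop is GBP → EUR → HKD → GBP:
GBP 667,000.00 × 1.13810 = EUR 759,112.70
EUR 759,112.70 ÷ 0.110095 = HKD 6,895,069.71
HKD 6,895,069.71 × 0.0978556 = GBP 674,721.18
Profit = GBP 674,721.18 − GBP 667,000.00

Profit: GBP 7,721.18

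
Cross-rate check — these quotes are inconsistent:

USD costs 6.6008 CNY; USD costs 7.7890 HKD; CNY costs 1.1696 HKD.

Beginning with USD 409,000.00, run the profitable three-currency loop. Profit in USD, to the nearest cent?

Profit: USD 3,639.77

Profitable loop is USD → HKD → CNY → USD:
USD 409,000.00 × 7.7890 = HKD 3,185,701.00
HKD 3,185,701.00 ÷ 1.1696 = CNY 2,723,752.56
CNY 2,723,752.56 ÷ 6.6008 = USD 412,639.77
Profit = USD 412,639.77 − USD 409,000.00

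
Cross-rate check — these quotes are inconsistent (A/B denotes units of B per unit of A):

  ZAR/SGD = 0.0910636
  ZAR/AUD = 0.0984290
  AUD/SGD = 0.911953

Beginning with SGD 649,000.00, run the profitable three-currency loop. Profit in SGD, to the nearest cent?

Profitable loop is SGD → AUD → ZAR → SGD:
SGD 649,000.00 ÷ 0.911953 = AUD 711,659.48
AUD 711,659.48 ÷ 0.0984290 = ZAR 7,230,180.97
ZAR 7,230,180.97 × 0.0910636 = SGD 658,406.31
Profit = SGD 658,406.31 − SGD 649,000.00

Profit: SGD 9,406.31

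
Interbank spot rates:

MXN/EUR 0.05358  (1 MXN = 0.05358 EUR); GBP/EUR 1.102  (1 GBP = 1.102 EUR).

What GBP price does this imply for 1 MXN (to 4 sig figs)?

1 MXN × 0.05358 = 0.05358 EUR
0.05358 EUR ÷ 1.102 = 0.0486207 GBP

MXN/GBP = 0.04862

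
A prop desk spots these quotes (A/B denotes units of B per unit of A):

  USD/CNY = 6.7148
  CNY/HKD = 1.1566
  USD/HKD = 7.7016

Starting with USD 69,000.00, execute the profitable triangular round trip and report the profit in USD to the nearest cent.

Profitable loop is USD → CNY → HKD → USD:
USD 69,000.00 × 6.7148 = CNY 463,321.20
CNY 463,321.20 × 1.1566 = HKD 535,877.30
HKD 535,877.30 ÷ 7.7016 = USD 69,580.00
Profit = USD 69,580.00 − USD 69,000.00

Profit: USD 580.00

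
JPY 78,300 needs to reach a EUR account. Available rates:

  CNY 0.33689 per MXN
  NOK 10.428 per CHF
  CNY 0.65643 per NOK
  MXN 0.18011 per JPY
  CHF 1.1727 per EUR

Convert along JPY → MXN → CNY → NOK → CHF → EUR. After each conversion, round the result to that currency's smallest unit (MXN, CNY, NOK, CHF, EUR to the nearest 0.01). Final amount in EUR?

EUR 591.85

JPY 78,300 × 0.18011 = MXN 14,102.61
MXN 14,102.61 × 0.33689 = CNY 4,751.03
CNY 4,751.03 ÷ 0.65643 = NOK 7,237.68
NOK 7,237.68 ÷ 10.428 = CHF 694.06
CHF 694.06 ÷ 1.1727 = EUR 591.85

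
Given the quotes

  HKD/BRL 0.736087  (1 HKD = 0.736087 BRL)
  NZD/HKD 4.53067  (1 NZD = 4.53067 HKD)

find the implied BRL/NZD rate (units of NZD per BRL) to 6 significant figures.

1 BRL ÷ 0.736087 = 1.35854 HKD
1.35854 HKD ÷ 4.53067 = 0.299853 NZD

BRL/NZD = 0.299853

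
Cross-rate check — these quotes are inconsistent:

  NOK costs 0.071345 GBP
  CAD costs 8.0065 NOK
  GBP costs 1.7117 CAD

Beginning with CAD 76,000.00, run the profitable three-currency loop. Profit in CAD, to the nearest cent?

Profit: CAD 1,728.39

Profitable loop is CAD → GBP → NOK → CAD:
CAD 76,000.00 ÷ 1.7117 = GBP 44,400.30
GBP 44,400.30 ÷ 0.071345 = NOK 622,332.38
NOK 622,332.38 ÷ 8.0065 = CAD 77,728.39
Profit = CAD 77,728.39 − CAD 76,000.00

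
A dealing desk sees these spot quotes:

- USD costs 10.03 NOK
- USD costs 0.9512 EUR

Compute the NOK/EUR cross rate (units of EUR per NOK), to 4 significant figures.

1 NOK ÷ 10.03 = 0.0997009 USD
0.0997009 USD × 0.9512 = 0.0948355 EUR

NOK/EUR = 0.09484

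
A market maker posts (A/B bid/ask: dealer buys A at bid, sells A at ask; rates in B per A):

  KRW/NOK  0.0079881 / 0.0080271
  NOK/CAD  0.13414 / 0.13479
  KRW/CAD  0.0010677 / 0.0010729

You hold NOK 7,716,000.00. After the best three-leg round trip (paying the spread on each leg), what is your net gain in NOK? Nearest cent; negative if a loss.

Net result: NOK -9,897.72 (no profitable arbitrage after spreads)

Best loop NOK → CAD → KRW → NOK:
NOK 7,716,000.00 × 0.13414 (sell NOK at bid) = CAD 1,035,024.24
CAD 1,035,024.24 ÷ 0.0010729 (buy KRW at ask) = KRW 964,697,772
KRW 964,697,772 × 0.0079881 (sell KRW at bid) = NOK 7,706,102.28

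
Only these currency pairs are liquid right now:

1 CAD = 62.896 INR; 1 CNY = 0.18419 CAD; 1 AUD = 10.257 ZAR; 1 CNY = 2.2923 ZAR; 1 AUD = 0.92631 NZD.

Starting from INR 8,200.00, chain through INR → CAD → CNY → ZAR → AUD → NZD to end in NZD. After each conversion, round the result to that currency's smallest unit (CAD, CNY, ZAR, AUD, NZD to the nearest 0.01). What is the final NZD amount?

NZD 146.52

INR 8,200.00 ÷ 62.896 = CAD 130.37
CAD 130.37 ÷ 0.18419 = CNY 707.80
CNY 707.80 × 2.2923 = ZAR 1,622.49
ZAR 1,622.49 ÷ 10.257 = AUD 158.18
AUD 158.18 × 0.92631 = NZD 146.52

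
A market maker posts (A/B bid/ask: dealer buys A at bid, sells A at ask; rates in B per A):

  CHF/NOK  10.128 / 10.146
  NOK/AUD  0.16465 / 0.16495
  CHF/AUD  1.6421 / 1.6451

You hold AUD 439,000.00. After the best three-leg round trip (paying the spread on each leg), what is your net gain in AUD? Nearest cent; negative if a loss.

Best loop AUD → CHF → NOK → AUD:
AUD 439,000.00 ÷ 1.6451 (buy CHF at ask) = CHF 266,853.08
CHF 266,853.08 × 10.128 (sell CHF at bid) = NOK 2,702,687.98
NOK 2,702,687.98 × 0.16465 (sell NOK at bid) = AUD 444,997.58

Net profit: AUD 5,997.58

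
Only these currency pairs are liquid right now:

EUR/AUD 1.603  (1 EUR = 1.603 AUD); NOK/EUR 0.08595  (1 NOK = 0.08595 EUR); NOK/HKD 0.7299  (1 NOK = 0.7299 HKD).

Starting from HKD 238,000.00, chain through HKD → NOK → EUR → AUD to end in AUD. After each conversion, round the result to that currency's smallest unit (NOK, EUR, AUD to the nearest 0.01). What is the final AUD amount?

HKD 238,000.00 ÷ 0.7299 = NOK 326,072.06
NOK 326,072.06 × 0.08595 = EUR 28,025.89
EUR 28,025.89 × 1.603 = AUD 44,925.50

AUD 44,925.50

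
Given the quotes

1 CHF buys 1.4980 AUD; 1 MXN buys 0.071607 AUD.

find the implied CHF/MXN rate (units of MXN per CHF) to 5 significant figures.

CHF/MXN = 20.920

1 CHF × 1.4980 = 1.498 AUD
1.498 AUD ÷ 0.071607 = 20.9197 MXN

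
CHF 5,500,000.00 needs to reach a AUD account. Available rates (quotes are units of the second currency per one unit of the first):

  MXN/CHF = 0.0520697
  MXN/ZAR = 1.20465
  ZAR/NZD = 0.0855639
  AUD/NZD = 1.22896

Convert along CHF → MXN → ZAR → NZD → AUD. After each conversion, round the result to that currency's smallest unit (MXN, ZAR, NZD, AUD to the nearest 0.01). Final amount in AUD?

AUD 8,859,135.06

CHF 5,500,000.00 ÷ 0.0520697 = MXN 105,627,649.09
MXN 105,627,649.09 × 1.20465 = ZAR 127,244,347.48
ZAR 127,244,347.48 × 0.0855639 = NZD 10,887,522.62
NZD 10,887,522.62 ÷ 1.22896 = AUD 8,859,135.06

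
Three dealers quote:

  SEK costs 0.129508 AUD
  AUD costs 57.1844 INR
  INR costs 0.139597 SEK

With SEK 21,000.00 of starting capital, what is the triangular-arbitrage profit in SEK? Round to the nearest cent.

Profitable loop is SEK → AUD → INR → SEK:
SEK 21,000.00 × 0.129508 = AUD 2,719.67
AUD 2,719.67 × 57.1844 = INR 155,522.58
INR 155,522.58 × 0.139597 = SEK 21,710.49
Profit = SEK 21,710.49 − SEK 21,000.00

Profit: SEK 710.49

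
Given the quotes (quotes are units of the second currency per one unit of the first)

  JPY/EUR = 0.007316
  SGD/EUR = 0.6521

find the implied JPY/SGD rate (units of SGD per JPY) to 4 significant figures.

JPY/SGD = 0.01122

1 JPY × 0.007316 = 0.007316 EUR
0.007316 EUR ÷ 0.6521 = 0.0112191 SGD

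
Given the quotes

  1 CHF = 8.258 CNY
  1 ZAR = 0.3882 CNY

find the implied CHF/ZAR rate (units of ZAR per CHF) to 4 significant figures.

CHF/ZAR = 21.27

1 CHF × 8.258 = 8.258 CNY
8.258 CNY ÷ 0.3882 = 21.2725 ZAR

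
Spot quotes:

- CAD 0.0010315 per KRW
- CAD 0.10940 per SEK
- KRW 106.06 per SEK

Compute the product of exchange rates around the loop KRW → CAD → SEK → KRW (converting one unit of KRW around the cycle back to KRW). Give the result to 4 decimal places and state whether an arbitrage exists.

Around KRW → CAD → SEK → KRW: 1 × 0.0010315 ÷ 0.10940 × 106.06 = 1.000008
Product ≈ 1 (deviation 0.001%, within rounding noise).

1.0000 (no arbitrage)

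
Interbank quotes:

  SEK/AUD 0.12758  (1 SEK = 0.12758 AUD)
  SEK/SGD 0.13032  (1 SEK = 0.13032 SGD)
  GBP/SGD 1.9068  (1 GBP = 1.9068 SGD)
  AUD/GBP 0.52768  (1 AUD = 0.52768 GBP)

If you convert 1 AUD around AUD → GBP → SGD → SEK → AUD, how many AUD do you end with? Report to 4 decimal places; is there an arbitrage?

Around AUD → GBP → SGD → SEK → AUD: 1 × 0.52768 × 1.9068 ÷ 0.13032 × 0.12758 = 0.985025
Product < 1; profitable direction is AUD → SEK → SGD → GBP → AUD.

0.9850 (arbitrage exists)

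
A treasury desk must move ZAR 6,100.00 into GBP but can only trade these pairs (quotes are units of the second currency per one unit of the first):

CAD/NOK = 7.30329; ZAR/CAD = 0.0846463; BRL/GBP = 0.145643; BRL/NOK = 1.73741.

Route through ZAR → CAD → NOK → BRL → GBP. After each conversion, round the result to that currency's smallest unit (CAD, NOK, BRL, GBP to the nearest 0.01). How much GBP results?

ZAR 6,100.00 × 0.0846463 = CAD 516.34
CAD 516.34 × 7.30329 = NOK 3,770.98
NOK 3,770.98 ÷ 1.73741 = BRL 2,170.46
BRL 2,170.46 × 0.145643 = GBP 316.11

GBP 316.11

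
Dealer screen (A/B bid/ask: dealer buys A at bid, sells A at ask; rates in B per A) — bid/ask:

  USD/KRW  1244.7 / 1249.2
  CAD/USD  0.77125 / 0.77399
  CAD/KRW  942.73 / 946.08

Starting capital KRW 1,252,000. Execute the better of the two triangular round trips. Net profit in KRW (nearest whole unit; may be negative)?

Best loop KRW → CAD → USD → KRW:
KRW 1,252,000 ÷ 946.08 (buy CAD at ask) = CAD 1,323.36
CAD 1,323.36 × 0.77125 (sell CAD at bid) = USD 1,020.64
USD 1,020.64 × 1244.7 (sell USD at bid) = KRW 1,270,388

Net profit: KRW 18,388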